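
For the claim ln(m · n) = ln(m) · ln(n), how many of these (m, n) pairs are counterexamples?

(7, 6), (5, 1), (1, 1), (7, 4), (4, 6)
Testing each pair:
(7, 6): LHS = ln(42) ≈ 3.738, RHS = ln(6)·ln(7) ≈ 3.487 → counterexample
(5, 1): LHS = ln(5) ≈ 1.609, RHS = 0 → counterexample
(1, 1): LHS = 0, RHS = 0 → satisfies claim
(7, 4): LHS = ln(28) ≈ 3.332, RHS = ln(4)·ln(7) ≈ 2.698 → counterexample
(4, 6): LHS = ln(24) ≈ 3.178, RHS = ln(4)·ln(6) ≈ 2.484 → counterexample

That makes 4 counterexamples.

Answer: 4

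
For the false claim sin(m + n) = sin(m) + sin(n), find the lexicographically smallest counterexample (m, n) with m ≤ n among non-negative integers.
At (0, 3): both sides equal sin(3) ≈ 0.1411, so it holds there.
At (0, 6): both sides equal sin(6) ≈ -0.2794, so it holds there.

Substituting (1, 1) into the claim:
LHS = sin(1 + 1) = sin(2) ≈ 0.9093
RHS = sin(1) + sin(1) = 2·sin(1) ≈ 1.683

Since LHS ≠ RHS, this pair disproves the claim, and no lexicographically smaller pair (m ≤ n, non-negative integers) does.

For instance (5, 5) is also a counterexample (LHS = sin(10) ≈ -0.544, RHS = 2·sin(5) ≈ -1.918), but it's lexicographically larger.

Answer: (m, n) = (1, 1)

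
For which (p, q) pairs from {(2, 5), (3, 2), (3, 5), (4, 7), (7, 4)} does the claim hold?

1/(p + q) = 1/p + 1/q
Testing each pair:
(2, 5): LHS = 1/7, RHS = 7/10 → fails
(3, 2): LHS = 1/5, RHS = 5/6 → fails
(3, 5): LHS = 1/8, RHS = 8/15 → fails
(4, 7): LHS = 1/11, RHS = 11/28 → fails
(7, 4): LHS = 1/11, RHS = 11/28 → fails

No pair satisfies the claim.

Answer: None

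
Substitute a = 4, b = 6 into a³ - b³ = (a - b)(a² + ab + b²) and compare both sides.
LHS = 4³ - 6³ = -152
RHS = (4 - 6)(4² + 4·6 + 6²) = -152

LHS = RHS: the two sides agree.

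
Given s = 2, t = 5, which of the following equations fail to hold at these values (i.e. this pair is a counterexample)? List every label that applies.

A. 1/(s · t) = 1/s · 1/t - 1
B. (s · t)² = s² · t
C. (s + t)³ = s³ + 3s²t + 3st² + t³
Evaluating each claim at the given values:
A. LHS = 1/10, RHS = -9/10 → fails here (LHS ≠ RHS)
B. LHS = 100, RHS = 20 → fails here (LHS ≠ RHS)
C. LHS = 343, RHS = 343 → holds here (LHS = RHS)

Answer: A, B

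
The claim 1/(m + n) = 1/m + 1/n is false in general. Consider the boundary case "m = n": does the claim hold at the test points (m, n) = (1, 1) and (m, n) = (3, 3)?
At (1, 1): LHS = 1/2 ≠ RHS = 2
At (3, 3): LHS = 1/6 ≠ RHS = 2/3

Answer: No, fails at both test points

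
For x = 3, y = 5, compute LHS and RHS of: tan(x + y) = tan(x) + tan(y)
LHS = tan(3 + 5) = tan(8) ≈ -6.8
RHS = tan(3) + tan(5) ≈ -3.523

LHS ≠ RHS (they differ by about 3.277), so the equation does not hold here.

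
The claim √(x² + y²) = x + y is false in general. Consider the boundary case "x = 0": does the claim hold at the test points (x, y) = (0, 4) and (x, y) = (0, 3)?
Yes, holds at both test points

At (0, 4): LHS = 4, RHS = 4 → equal
At (0, 3): LHS = 3, RHS = 3 → equal

So the claim does hold at both of these boundary points, even though it is not an identity.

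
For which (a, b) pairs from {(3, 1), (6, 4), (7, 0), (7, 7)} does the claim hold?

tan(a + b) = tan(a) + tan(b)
(7, 0)

Testing each pair:
(3, 1): LHS = tan(4) ≈ 1.158, RHS = tan(3) + tan(1) ≈ 1.415 → fails
(6, 4): LHS = tan(10) ≈ 0.6484, RHS = tan(6) + tan(4) ≈ 0.8668 → fails
(7, 0): LHS = tan(7) ≈ 0.8714, RHS = tan(7) ≈ 0.8714 → holds
(7, 7): LHS = tan(14) ≈ 7.245, RHS = 2·tan(7) ≈ 1.743 → fails

1 of 4 pairs satisfies the claim.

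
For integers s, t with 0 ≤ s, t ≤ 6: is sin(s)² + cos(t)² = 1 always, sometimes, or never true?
Sometimes true

It holds at (s, t) = (3, 3) (both sides equal 1), but fails at (s, t) = (2, 5) (LHS = cos(5)² + sin(2)² ≈ 0.9073, RHS = 1).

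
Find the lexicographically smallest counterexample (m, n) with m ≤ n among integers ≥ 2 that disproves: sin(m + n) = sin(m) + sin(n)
Substituting (2, 2) into the claim:
LHS = sin(2 + 2) = sin(4) ≈ -0.7568
RHS = sin(2) + sin(2) = 2·sin(2) ≈ 1.819

Since LHS ≠ RHS, this pair disproves the claim, and no lexicographically smaller pair (m ≤ n, integers ≥ 2) does.

For instance (3, 6) is also a counterexample (LHS = sin(9) ≈ 0.4121, RHS = sin(6) + sin(3) ≈ -0.1383), but it's lexicographically larger.

Answer: (m, n) = (2, 2)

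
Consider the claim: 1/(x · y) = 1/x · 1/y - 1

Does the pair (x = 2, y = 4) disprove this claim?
Substituting x = 2, y = 4:
LHS = 1/(2 · 4) = 1/8
RHS = 1/2 · 1/4 - 1 = -7/8

Since LHS ≠ RHS, this pair disproves the claim.

Answer: Yes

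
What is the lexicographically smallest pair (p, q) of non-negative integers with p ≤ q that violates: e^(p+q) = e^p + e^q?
(p, q) = (0, 0)

Substituting (0, 0) into the claim:
LHS = e^(0+0) = 1
RHS = e^0 + e^0 = 2

Since LHS ≠ RHS, this pair disproves the claim, and no lexicographically smaller pair (p ≤ q, non-negative integers) does.

For instance (1, 1) is also a counterexample (LHS = e^2 ≈ 7.389, RHS = 2·e ≈ 5.437), but it's lexicographically larger.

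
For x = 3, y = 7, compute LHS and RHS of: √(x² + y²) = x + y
LHS = √(3² + 7²) = √(58) ≈ 7.616
RHS = 3 + 7 = 10

LHS ≠ RHS (they differ by about 2.384), so the equation does not hold here.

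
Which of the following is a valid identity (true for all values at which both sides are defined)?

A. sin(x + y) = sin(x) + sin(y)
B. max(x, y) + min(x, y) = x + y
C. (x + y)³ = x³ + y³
B

A: fails at (3, 4) — LHS = sin(7) ≈ 0.657, RHS = sin(4) + sin(3) ≈ -0.6157.
B: holds — e.g. at (2, 4), both sides equal 6.
C: fails at (4, 4) — LHS = 512, RHS = 128.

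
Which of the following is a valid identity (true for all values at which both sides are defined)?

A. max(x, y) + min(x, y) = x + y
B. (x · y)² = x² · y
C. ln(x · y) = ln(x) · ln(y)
A

A: holds — e.g. at (2, 2), both sides equal 4.
B: fails at (3, 4) — LHS = 144, RHS = 36.
C: fails at (2, 4) — LHS = ln(8) ≈ 2.079, RHS = ln(2)·ln(4) ≈ 0.9609.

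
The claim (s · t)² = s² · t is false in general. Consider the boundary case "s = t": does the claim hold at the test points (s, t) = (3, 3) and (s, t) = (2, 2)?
No, fails at both test points

At (3, 3): LHS = 81 ≠ RHS = 27
At (2, 2): LHS = 16 ≠ RHS = 8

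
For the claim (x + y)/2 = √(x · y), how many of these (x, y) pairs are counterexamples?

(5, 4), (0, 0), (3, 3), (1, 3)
2

Testing each pair:
(5, 4): LHS = 9/2, RHS = 2·√(5) ≈ 4.472 → counterexample
(0, 0): LHS = 0, RHS = 0 → satisfies claim
(3, 3): LHS = 3, RHS = 3 → satisfies claim
(1, 3): LHS = 2, RHS = √(3) ≈ 1.732 → counterexample

That makes 2 counterexamples.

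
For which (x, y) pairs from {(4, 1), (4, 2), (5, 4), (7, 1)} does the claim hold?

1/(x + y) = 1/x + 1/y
None

Testing each pair:
(4, 1): LHS = 1/5, RHS = 5/4 → fails
(4, 2): LHS = 1/6, RHS = 3/4 → fails
(5, 4): LHS = 1/9, RHS = 9/20 → fails
(7, 1): LHS = 1/8, RHS = 8/7 → fails

No pair satisfies the claim.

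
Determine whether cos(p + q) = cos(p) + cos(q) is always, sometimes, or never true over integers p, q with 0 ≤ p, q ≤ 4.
The claim fails for every pair in the range. For instance at (p, q) = (3, 4): LHS = cos(7) ≈ 0.7539, RHS = cos(3) + cos(4) ≈ -1.644.

Answer: Never true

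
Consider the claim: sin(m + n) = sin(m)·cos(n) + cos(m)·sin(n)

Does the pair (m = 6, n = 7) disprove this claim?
Substituting m = 6, n = 7:
LHS = sin(6 + 7) = sin(13) ≈ 0.4202
RHS = sin(6)·cos(7) + cos(6)·sin(7) = sin(6)·cos(7) + sin(7)·cos(6) ≈ 0.4202

The sides agree, so this pair does not disprove the claim.

Answer: No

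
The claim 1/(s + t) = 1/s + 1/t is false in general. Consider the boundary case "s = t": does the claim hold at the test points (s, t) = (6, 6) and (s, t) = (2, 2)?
At (6, 6): LHS = 1/12 ≠ RHS = 1/3
At (2, 2): LHS = 1/4 ≠ RHS = 1

Answer: No, fails at both test points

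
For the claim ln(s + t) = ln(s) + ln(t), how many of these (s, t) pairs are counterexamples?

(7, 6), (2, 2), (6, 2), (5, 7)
Testing each pair:
(7, 6): LHS = ln(13) ≈ 2.565, RHS = ln(6) + ln(7) ≈ 3.738 → counterexample
(2, 2): LHS = ln(4) ≈ 1.386, RHS = 2·ln(2) ≈ 1.386 → satisfies claim
(6, 2): LHS = ln(8) ≈ 2.079, RHS = ln(2) + ln(6) ≈ 2.485 → counterexample
(5, 7): LHS = ln(12) ≈ 2.485, RHS = ln(5) + ln(7) ≈ 3.555 → counterexample

That makes 3 counterexamples.

Answer: 3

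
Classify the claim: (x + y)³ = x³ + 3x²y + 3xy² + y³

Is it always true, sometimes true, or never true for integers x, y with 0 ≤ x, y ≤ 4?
The identity holds for every pair in the range. For instance at (x, y) = (0, 4): both sides equal 64.

Answer: Always true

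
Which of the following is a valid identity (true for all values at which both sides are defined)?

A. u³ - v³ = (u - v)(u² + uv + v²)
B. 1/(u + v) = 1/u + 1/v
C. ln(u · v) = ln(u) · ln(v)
A: holds — e.g. at (5, 8), both sides equal -387.
B: fails at (5, 8) — LHS = 1/13, RHS = 13/40.
C: fails at (1, 5) — LHS = ln(5) ≈ 1.609, RHS = 0.

Answer: A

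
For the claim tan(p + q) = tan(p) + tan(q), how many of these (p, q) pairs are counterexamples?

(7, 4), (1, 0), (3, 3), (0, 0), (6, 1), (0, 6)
3

Testing each pair:
(7, 4): LHS = tan(11) ≈ -226, RHS = tan(7) + tan(4) ≈ 2.029 → counterexample
(1, 0): LHS = tan(1) ≈ 1.557, RHS = tan(1) ≈ 1.557 → satisfies claim
(3, 3): LHS = tan(6) ≈ -0.291, RHS = 2·tan(3) ≈ -0.2851 → counterexample
(0, 0): LHS = 0, RHS = 0 → satisfies claim
(6, 1): LHS = tan(7) ≈ 0.8714, RHS = tan(6) + tan(1) ≈ 1.266 → counterexample
(0, 6): LHS = tan(6) ≈ -0.291, RHS = tan(6) ≈ -0.291 → satisfies claim

That makes 3 counterexamples.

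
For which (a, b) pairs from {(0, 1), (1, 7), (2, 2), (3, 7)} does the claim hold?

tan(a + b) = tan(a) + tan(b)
(0, 1)

Testing each pair:
(0, 1): LHS = tan(1) ≈ 1.557, RHS = tan(1) ≈ 1.557 → holds
(1, 7): LHS = tan(8) ≈ -6.8, RHS = tan(7) + tan(1) ≈ 2.429 → fails
(2, 2): LHS = tan(4) ≈ 1.158, RHS = 2·tan(2) ≈ -4.37 → fails
(3, 7): LHS = tan(10) ≈ 0.6484, RHS = tan(3) + tan(7) ≈ 0.7289 → fails

1 of 4 pairs satisfies the claim.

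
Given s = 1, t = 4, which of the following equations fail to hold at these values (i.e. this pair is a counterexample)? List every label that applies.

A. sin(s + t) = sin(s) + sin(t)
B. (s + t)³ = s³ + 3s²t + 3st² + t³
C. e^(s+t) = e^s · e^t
Evaluating each claim at the given values:
A. LHS = sin(5) ≈ -0.9589, RHS = sin(4) + sin(1) ≈ 0.08467 → fails here (LHS ≠ RHS)
B. LHS = 125, RHS = 125 → holds here (LHS = RHS)
C. LHS = e^5 ≈ 148.4, RHS = e^5 ≈ 148.4 → holds here (LHS = RHS)

Answer: A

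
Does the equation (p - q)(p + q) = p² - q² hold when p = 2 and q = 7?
Substituting p = 2, q = 7:

LHS = (2 - 7)(2 + 7) = -45
RHS = 2² - 7² = -45

LHS = RHS, so the equation holds at this point.

Answer: Holds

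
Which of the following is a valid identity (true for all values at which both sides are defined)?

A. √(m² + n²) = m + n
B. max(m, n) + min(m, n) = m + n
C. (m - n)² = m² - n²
B

A: fails at (3, 5) — LHS = √(34) ≈ 5.831, RHS = 8.
B: holds — e.g. at (2, 3), both sides equal 5.
C: fails at (1, 4) — LHS = 9, RHS = -15.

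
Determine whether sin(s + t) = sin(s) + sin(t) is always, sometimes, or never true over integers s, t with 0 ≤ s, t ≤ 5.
It holds at (s, t) = (4, 0) (both sides equal sin(4) ≈ -0.7568), but fails at (s, t) = (5, 2) (LHS = sin(7) ≈ 0.657, RHS = sin(5) + sin(2) ≈ -0.04963).

Answer: Sometimes true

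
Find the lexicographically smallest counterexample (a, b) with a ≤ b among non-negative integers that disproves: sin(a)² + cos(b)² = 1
Substituting (0, 1) into the claim:
LHS = sin(0)² + cos(1)² = cos(1)² ≈ 0.2919
RHS = 1

Since LHS ≠ RHS, this pair disproves the claim, and no lexicographically smaller pair (a ≤ b, non-negative integers) does.

For instance (6, 7) is also a counterexample (LHS = sin(6)² + cos(7)² ≈ 0.6464, RHS = 1), but it's lexicographically larger.

Answer: (a, b) = (0, 1)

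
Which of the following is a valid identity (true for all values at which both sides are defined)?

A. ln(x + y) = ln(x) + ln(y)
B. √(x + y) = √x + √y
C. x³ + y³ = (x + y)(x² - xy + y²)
C

A: fails at (1, 2) — LHS = ln(3) ≈ 1.099, RHS = ln(2) ≈ 0.6931.
B: fails at (3, 3) — LHS = √(6) ≈ 2.449, RHS = 2·√(3) ≈ 3.464.
C: holds — e.g. at (4, 6), both sides equal 280.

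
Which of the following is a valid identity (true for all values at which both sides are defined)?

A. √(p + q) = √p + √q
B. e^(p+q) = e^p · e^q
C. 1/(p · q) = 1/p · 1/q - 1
B

A: fails at (1, 4) — LHS = √(5) ≈ 2.236, RHS = 3.
B: holds — e.g. at (4, 6), both sides equal e^10 ≈ 22026.5.
C: fails at (3, 5) — LHS = 1/15, RHS = -14/15.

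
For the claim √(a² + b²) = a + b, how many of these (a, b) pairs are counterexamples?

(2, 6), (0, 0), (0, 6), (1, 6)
Testing each pair:
(2, 6): LHS = 2·√(10) ≈ 6.325, RHS = 8 → counterexample
(0, 0): LHS = 0, RHS = 0 → satisfies claim
(0, 6): LHS = 6, RHS = 6 → satisfies claim
(1, 6): LHS = √(37) ≈ 6.083, RHS = 7 → counterexample

That makes 2 counterexamples.

Answer: 2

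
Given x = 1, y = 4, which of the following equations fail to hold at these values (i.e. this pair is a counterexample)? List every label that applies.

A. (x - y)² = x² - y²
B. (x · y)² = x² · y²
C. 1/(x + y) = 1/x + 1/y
A, C

Evaluating each claim at the given values:
A. LHS = 9, RHS = -15 → fails here (LHS ≠ RHS)
B. LHS = 16, RHS = 16 → holds here (LHS = RHS)
C. LHS = 1/5, RHS = 5/4 → fails here (LHS ≠ RHS)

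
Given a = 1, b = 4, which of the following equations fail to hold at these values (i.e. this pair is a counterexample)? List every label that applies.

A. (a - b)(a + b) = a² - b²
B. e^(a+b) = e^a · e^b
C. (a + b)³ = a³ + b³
Evaluating each claim at the given values:
A. LHS = -15, RHS = -15 → holds here (LHS = RHS)
B. LHS = e^5 ≈ 148.4, RHS = e^5 ≈ 148.4 → holds here (LHS = RHS)
C. LHS = 125, RHS = 65 → fails here (LHS ≠ RHS)

Answer: C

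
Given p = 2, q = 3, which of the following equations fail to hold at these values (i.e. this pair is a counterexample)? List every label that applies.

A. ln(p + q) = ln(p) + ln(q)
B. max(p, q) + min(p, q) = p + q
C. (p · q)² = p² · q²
Evaluating each claim at the given values:
A. LHS = ln(5) ≈ 1.609, RHS = ln(2) + ln(3) ≈ 1.792 → fails here (LHS ≠ RHS)
B. LHS = 5, RHS = 5 → holds here (LHS = RHS)
C. LHS = 36, RHS = 36 → holds here (LHS = RHS)

Answer: A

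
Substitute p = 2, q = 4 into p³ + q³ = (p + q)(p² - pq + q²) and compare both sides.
LHS = 2³ + 4³ = 72
RHS = (2 + 4)(2² - 2·4 + 4²) = 72

LHS = RHS: the two sides agree.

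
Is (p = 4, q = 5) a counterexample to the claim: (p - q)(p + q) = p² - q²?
Substituting p = 4, q = 5:
LHS = (4 - 5)(4 + 5) = -9
RHS = 4² - 5² = -9

The sides agree, so this pair does not disprove the claim.

Answer: No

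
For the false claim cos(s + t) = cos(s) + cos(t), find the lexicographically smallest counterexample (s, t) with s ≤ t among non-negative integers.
Substituting (0, 0) into the claim:
LHS = cos(0 + 0) = 1
RHS = cos(0) + cos(0) = 2

Since LHS ≠ RHS, this pair disproves the claim, and no lexicographically smaller pair (s ≤ t, non-negative integers) does.

For instance (1, 3) is also a counterexample (LHS = cos(4) ≈ -0.6536, RHS = cos(3) + cos(1) ≈ -0.4497), but it's lexicographically larger.

Answer: (s, t) = (0, 0)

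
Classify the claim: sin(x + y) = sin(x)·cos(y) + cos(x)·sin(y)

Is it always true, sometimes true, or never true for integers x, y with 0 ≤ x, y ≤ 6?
The identity holds for every pair in the range. For instance at (x, y) = (3, 0): both sides equal sin(3) ≈ 0.1411.

Answer: Always true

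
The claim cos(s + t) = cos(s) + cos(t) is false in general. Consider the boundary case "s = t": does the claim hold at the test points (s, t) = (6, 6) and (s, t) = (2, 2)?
No, fails at both test points

At (6, 6): LHS = cos(12) ≈ 0.8439 ≠ RHS = 2·cos(6) ≈ 1.92
At (2, 2): LHS = cos(4) ≈ -0.6536 ≠ RHS = 2·cos(2) ≈ -0.8323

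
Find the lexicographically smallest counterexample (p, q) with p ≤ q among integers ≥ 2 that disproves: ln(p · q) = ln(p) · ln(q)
(p, q) = (2, 2)

Substituting (2, 2) into the claim:
LHS = ln(2 · 2) = ln(4) ≈ 1.386
RHS = ln(2) · ln(2) = ln(2)² ≈ 0.4805

Since LHS ≠ RHS, this pair disproves the claim, and no lexicographically smaller pair (p ≤ q, integers ≥ 2) does.

For instance (6, 7) is also a counterexample (LHS = ln(42) ≈ 3.738, RHS = ln(6)·ln(7) ≈ 3.487), but it's lexicographically larger.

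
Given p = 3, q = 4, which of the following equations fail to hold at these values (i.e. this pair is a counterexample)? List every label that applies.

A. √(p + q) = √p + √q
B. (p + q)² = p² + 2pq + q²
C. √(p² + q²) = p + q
A, C

Evaluating each claim at the given values:
A. LHS = √(7) ≈ 2.646, RHS = √(3) + 2 ≈ 3.732 → fails here (LHS ≠ RHS)
B. LHS = 49, RHS = 49 → holds here (LHS = RHS)
C. LHS = 5, RHS = 7 → fails here (LHS ≠ RHS)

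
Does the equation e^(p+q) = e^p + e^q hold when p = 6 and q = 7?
Fails

Substituting p = 6, q = 7:

LHS = e^(6+7) = e^13 ≈ 442413.4
RHS = e^6 + e^7 ≈ 1500

LHS ≠ RHS, so the equation does not hold at this point.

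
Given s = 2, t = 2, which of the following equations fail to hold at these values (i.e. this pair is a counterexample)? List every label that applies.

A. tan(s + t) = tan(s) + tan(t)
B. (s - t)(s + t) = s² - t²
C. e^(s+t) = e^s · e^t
A

Evaluating each claim at the given values:
A. LHS = tan(4) ≈ 1.158, RHS = 2·tan(2) ≈ -4.37 → fails here (LHS ≠ RHS)
B. LHS = 0, RHS = 0 → holds here (LHS = RHS)
C. LHS = e^4 ≈ 54.6, RHS = e^4 ≈ 54.6 → holds here (LHS = RHS)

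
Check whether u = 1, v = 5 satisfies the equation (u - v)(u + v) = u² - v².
Substituting u = 1, v = 5:

LHS = (1 - 5)(1 + 5) = -24
RHS = 1² - 5² = -24

LHS = RHS, so the equation holds at this point.

Answer: Holds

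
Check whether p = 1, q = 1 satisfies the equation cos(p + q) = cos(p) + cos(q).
Substituting p = 1, q = 1:

LHS = cos(1 + 1) = cos(2) ≈ -0.4161
RHS = cos(1) + cos(1) = 2·cos(1) ≈ 1.081

LHS ≠ RHS, so the equation does not hold at this point.

Answer: Fails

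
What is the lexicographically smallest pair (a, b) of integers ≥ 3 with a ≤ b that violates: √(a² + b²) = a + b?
(a, b) = (3, 3)

Substituting (3, 3) into the claim:
LHS = √(3² + 3²) = 3·√(2) ≈ 4.243
RHS = 3 + 3 = 6

Since LHS ≠ RHS, this pair disproves the claim, and no lexicographically smaller pair (a ≤ b, integers ≥ 3) does.

For instance (9, 9) is also a counterexample (LHS = 9·√(2) ≈ 12.73, RHS = 18), but it's lexicographically larger.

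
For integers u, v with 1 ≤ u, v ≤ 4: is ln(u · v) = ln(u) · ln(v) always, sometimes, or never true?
It holds at (u, v) = (1, 1) (both sides equal 0), but fails at (u, v) = (3, 3) (LHS = ln(9) ≈ 2.197, RHS = ln(3)² ≈ 1.207).

Answer: Sometimes true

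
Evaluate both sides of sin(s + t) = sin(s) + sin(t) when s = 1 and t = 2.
LHS = sin(1 + 2) = sin(3) ≈ 0.1411
RHS = sin(1) + sin(2) ≈ 1.751

LHS ≠ RHS (they differ by about 1.61), so the equation does not hold here.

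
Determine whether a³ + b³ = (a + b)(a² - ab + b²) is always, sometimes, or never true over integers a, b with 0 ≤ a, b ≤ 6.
Always true

The identity holds for every pair in the range. For instance at (a, b) = (0, 6): both sides equal 216.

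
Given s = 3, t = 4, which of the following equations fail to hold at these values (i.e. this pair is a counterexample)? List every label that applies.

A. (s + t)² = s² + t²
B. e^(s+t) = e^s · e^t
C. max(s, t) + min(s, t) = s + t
Evaluating each claim at the given values:
A. LHS = 49, RHS = 25 → fails here (LHS ≠ RHS)
B. LHS = e^7 ≈ 1097, RHS = e^7 ≈ 1097 → holds here (LHS = RHS)
C. LHS = 7, RHS = 7 → holds here (LHS = RHS)

Answer: A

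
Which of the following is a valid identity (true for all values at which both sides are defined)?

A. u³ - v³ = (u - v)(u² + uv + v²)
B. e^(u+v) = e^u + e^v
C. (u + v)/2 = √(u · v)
A

A: holds — e.g. at (3, 7), both sides equal -316.
B: fails at (5, 8) — LHS = e^13 ≈ 442413.4, RHS = e^5 + e^8 ≈ 3129.
C: fails at (3, 5) — LHS = 4, RHS = √(15) ≈ 3.873.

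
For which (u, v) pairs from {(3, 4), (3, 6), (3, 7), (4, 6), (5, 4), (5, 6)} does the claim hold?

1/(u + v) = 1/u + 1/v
Testing each pair:
(3, 4): LHS = 1/7, RHS = 7/12 → fails
(3, 6): LHS = 1/9, RHS = 1/2 → fails
(3, 7): LHS = 1/10, RHS = 10/21 → fails
(4, 6): LHS = 1/10, RHS = 5/12 → fails
(5, 4): LHS = 1/9, RHS = 9/20 → fails
(5, 6): LHS = 1/11, RHS = 11/30 → fails

No pair satisfies the claim.

Answer: None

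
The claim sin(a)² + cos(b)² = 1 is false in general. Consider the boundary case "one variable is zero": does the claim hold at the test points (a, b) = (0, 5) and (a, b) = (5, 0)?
At (0, 5): LHS = cos(5)² ≈ 0.08046 ≠ RHS = 1
At (5, 0): LHS = sin(5)² + 1 ≈ 1.92 ≠ RHS = 1

Answer: No, fails at both test points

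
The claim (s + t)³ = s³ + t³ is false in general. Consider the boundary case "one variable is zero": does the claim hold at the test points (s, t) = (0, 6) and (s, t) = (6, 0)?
Yes, holds at both test points

At (0, 6): LHS = 216, RHS = 216 → equal
At (6, 0): LHS = 216, RHS = 216 → equal

So the claim does hold at both of these boundary points, even though it is not an identity.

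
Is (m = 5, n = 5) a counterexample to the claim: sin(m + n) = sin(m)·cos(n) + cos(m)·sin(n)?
No

Substituting m = 5, n = 5:
LHS = sin(5 + 5) = sin(10) ≈ -0.544
RHS = sin(5)·cos(5) + cos(5)·sin(5) = 2·sin(5)·cos(5) ≈ -0.544

The sides agree, so this pair does not disprove the claim.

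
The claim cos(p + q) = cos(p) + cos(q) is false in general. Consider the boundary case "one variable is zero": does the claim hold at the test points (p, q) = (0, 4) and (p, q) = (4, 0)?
At (0, 4): LHS = cos(4) ≈ -0.6536 ≠ RHS = cos(4) + 1 ≈ 0.3464
At (4, 0): LHS = cos(4) ≈ -0.6536 ≠ RHS = cos(4) + 1 ≈ 0.3464

Answer: No, fails at both test points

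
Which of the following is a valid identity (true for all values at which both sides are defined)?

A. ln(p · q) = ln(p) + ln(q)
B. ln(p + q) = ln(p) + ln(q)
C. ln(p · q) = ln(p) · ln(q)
A: holds — e.g. at (1, 3), both sides equal ln(3) ≈ 1.099.
B: fails at (5, 8) — LHS = ln(13) ≈ 2.565, RHS = ln(5) + ln(8) ≈ 3.689.
C: fails at (3, 3) — LHS = ln(9) ≈ 2.197, RHS = ln(3)² ≈ 1.207.

Answer: A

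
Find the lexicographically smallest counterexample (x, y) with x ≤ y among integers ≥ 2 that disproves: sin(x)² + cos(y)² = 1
(x, y) = (2, 3)

At (2, 2): both sides equal 1, so it holds there.

Substituting (2, 3) into the claim:
LHS = sin(2)² + cos(3)² ≈ 1.807
RHS = 1

Since LHS ≠ RHS, this pair disproves the claim, and no lexicographically smaller pair (x ≤ y, integers ≥ 2) does.

For instance (5, 7) is also a counterexample (LHS = cos(7)² + sin(5)² ≈ 1.488, RHS = 1), but it's lexicographically larger.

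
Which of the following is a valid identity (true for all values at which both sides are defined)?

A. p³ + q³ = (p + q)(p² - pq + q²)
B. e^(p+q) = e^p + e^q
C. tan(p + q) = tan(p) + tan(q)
A: holds — e.g. at (3, 4), both sides equal 91.
B: fails at (3, 7) — LHS = e^10 ≈ 22026.5, RHS = e^3 + e^7 ≈ 1117.
C: fails at (1, 4) — LHS = tan(5) ≈ -3.381, RHS = tan(4) + tan(1) ≈ 2.715.

Answer: A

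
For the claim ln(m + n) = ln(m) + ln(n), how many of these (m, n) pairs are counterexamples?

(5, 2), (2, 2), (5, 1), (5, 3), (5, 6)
Testing each pair:
(5, 2): LHS = ln(7) ≈ 1.946, RHS = ln(2) + ln(5) ≈ 2.303 → counterexample
(2, 2): LHS = ln(4) ≈ 1.386, RHS = 2·ln(2) ≈ 1.386 → satisfies claim
(5, 1): LHS = ln(6) ≈ 1.792, RHS = ln(5) ≈ 1.609 → counterexample
(5, 3): LHS = ln(8) ≈ 2.079, RHS = ln(3) + ln(5) ≈ 2.708 → counterexample
(5, 6): LHS = ln(11) ≈ 2.398, RHS = ln(5) + ln(6) ≈ 3.401 → counterexample

That makes 4 counterexamples.

Answer: 4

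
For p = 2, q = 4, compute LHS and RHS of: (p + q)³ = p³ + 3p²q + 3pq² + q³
LHS = (2 + 4)³ = 216
RHS = 2³ + 3·2²·4 + 3·2·4² + 4³ = 216

LHS = RHS: the two sides agree.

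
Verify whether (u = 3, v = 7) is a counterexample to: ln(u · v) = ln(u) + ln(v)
No

Substituting u = 3, v = 7:
LHS = ln(3 · 7) = ln(21) ≈ 3.045
RHS = ln(3) + ln(7) ≈ 3.045

The sides agree, so this pair does not disprove the claim.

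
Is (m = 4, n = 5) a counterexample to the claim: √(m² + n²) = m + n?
Yes

Substituting m = 4, n = 5:
LHS = √(4² + 5²) = √(41) ≈ 6.403
RHS = 4 + 5 = 9

Since LHS ≠ RHS, this pair disproves the claim.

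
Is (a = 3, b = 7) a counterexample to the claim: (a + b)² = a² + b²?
Yes

Substituting a = 3, b = 7:
LHS = (3 + 7)² = 100
RHS = 3² + 7² = 58

Since LHS ≠ RHS, this pair disproves the claim.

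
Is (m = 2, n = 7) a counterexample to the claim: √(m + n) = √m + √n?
Yes

Substituting m = 2, n = 7:
LHS = √(2 + 7) = 3
RHS = √2 + √7 = √(2) + √(7) ≈ 4.06

Since LHS ≠ RHS, this pair disproves the claim.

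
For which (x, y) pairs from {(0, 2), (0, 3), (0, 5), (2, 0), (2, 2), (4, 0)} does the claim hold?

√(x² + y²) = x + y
Testing each pair:
(0, 2): LHS = 2, RHS = 2 → holds
(0, 3): LHS = 3, RHS = 3 → holds
(0, 5): LHS = 5, RHS = 5 → holds
(2, 0): LHS = 2, RHS = 2 → holds
(2, 2): LHS = 2·√(2) ≈ 2.828, RHS = 4 → fails
(4, 0): LHS = 4, RHS = 4 → holds

5 of 6 pairs satisfy the claim.

Answer: (0, 2), (0, 3), (0, 5), (2, 0), (4, 0)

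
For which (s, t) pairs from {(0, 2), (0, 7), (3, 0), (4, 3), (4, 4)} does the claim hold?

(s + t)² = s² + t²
Testing each pair:
(0, 2): LHS = 4, RHS = 4 → holds
(0, 7): LHS = 49, RHS = 49 → holds
(3, 0): LHS = 9, RHS = 9 → holds
(4, 3): LHS = 49, RHS = 25 → fails
(4, 4): LHS = 64, RHS = 32 → fails

3 of 5 pairs satisfy the claim.

Answer: (0, 2), (0, 7), (3, 0)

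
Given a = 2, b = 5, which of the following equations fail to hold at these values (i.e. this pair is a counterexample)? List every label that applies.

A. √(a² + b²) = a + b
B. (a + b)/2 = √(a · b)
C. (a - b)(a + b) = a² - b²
A, B

Evaluating each claim at the given values:
A. LHS = √(29) ≈ 5.385, RHS = 7 → fails here (LHS ≠ RHS)
B. LHS = 7/2, RHS = √(10) ≈ 3.162 → fails here (LHS ≠ RHS)
C. LHS = -21, RHS = -21 → holds here (LHS = RHS)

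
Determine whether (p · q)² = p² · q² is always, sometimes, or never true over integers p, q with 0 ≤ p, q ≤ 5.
The identity holds for every pair in the range. For instance at (p, q) = (4, 1): both sides equal 16.

Answer: Always true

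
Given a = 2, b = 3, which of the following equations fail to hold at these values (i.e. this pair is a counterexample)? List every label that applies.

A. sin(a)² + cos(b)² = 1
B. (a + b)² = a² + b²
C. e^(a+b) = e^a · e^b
A, B

Evaluating each claim at the given values:
A. LHS = sin(2)² + cos(3)² ≈ 1.807, RHS = 1 → fails here (LHS ≠ RHS)
B. LHS = 25, RHS = 13 → fails here (LHS ≠ RHS)
C. LHS = e^5 ≈ 148.4, RHS = e^5 ≈ 148.4 → holds here (LHS = RHS)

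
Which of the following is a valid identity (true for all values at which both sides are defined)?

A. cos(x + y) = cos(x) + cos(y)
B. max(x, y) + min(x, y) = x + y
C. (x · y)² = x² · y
A: fails at (4, 5) — LHS = cos(9) ≈ -0.9111, RHS = cos(4) + cos(5) ≈ -0.37.
B: holds — e.g. at (4, 4), both sides equal 8.
C: fails at (4, 4) — LHS = 256, RHS = 64.

Answer: B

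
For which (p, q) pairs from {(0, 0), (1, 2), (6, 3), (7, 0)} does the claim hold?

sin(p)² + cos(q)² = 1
Testing each pair:
(0, 0): LHS = 1, RHS = 1 → holds
(1, 2): LHS = cos(2)² + sin(1)² ≈ 0.8813, RHS = 1 → fails
(6, 3): LHS = sin(6)² + cos(3)² ≈ 1.058, RHS = 1 → fails
(7, 0): LHS = sin(7)² + 1 ≈ 1.432, RHS = 1 → fails

1 of 4 pairs satisfies the claim.

Answer: (0, 0)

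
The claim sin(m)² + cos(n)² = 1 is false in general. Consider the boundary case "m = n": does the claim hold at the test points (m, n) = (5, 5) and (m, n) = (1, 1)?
At (5, 5): LHS = cos(5)² + sin(5)² = 1, RHS = 1 → equal
At (1, 1): LHS = cos(1)² + sin(1)² = 1, RHS = 1 → equal

So the claim does hold at both of these boundary points, even though it is not an identity.

Answer: Yes, holds at both test points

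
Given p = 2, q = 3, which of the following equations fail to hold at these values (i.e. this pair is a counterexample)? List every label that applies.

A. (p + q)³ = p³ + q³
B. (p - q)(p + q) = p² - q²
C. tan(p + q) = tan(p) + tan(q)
Evaluating each claim at the given values:
A. LHS = 125, RHS = 35 → fails here (LHS ≠ RHS)
B. LHS = -5, RHS = -5 → holds here (LHS = RHS)
C. LHS = tan(5) ≈ -3.381, RHS = tan(2) + tan(3) ≈ -2.328 → fails here (LHS ≠ RHS)

Answer: A, C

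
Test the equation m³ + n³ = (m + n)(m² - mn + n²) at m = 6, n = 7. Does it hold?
Holds

Substituting m = 6, n = 7:

LHS = 6³ + 7³ = 559
RHS = (6 + 7)(6² - 6·7 + 7²) = 559

LHS = RHS, so the equation holds at this point.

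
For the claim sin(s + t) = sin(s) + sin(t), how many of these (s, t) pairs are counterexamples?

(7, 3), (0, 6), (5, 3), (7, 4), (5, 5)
4

Testing each pair:
(7, 3): LHS = sin(10) ≈ -0.544, RHS = sin(3) + sin(7) ≈ 0.7981 → counterexample
(0, 6): LHS = sin(6) ≈ -0.2794, RHS = sin(6) ≈ -0.2794 → satisfies claim
(5, 3): LHS = sin(8) ≈ 0.9894, RHS = sin(5) + sin(3) ≈ -0.8178 → counterexample
(7, 4): LHS = sin(11) ≈ -1, RHS = sin(4) + sin(7) ≈ -0.09982 → counterexample
(5, 5): LHS = sin(10) ≈ -0.544, RHS = 2·sin(5) ≈ -1.918 → counterexample

That makes 4 counterexamples.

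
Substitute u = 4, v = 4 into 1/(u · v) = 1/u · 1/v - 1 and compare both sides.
LHS = 1/(4 · 4) = 1/16
RHS = 1/4 · 1/4 - 1 = -15/16

LHS ≠ RHS, so the equation does not hold here.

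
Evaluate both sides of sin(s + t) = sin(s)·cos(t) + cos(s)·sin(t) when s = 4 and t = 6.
LHS = sin(4 + 6) = sin(10) ≈ -0.544
RHS = sin(4)·cos(6) + cos(4)·sin(6) = sin(4)·cos(6) + sin(6)·cos(4) ≈ -0.544

LHS = RHS: the two sides agree.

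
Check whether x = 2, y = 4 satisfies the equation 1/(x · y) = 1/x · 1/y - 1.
Fails

Substituting x = 2, y = 4:

LHS = 1/(2 · 4) = 1/8
RHS = 1/2 · 1/4 - 1 = -7/8

LHS ≠ RHS, so the equation does not hold at this point.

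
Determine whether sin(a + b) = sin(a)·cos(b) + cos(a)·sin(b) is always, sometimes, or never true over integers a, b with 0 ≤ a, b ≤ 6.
The identity holds for every pair in the range. For instance at (a, b) = (2, 0): both sides equal sin(2) ≈ 0.9093.

Answer: Always true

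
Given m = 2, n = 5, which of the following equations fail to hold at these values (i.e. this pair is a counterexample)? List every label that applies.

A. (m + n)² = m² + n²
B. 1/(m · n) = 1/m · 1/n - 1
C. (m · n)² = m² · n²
A, B

Evaluating each claim at the given values:
A. LHS = 49, RHS = 29 → fails here (LHS ≠ RHS)
B. LHS = 1/10, RHS = -9/10 → fails here (LHS ≠ RHS)
C. LHS = 100, RHS = 100 → holds here (LHS = RHS)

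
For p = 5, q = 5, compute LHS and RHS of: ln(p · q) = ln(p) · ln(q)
LHS = ln(5 · 5) = ln(25) ≈ 3.219
RHS = ln(5) · ln(5) = ln(5)² ≈ 2.59

LHS ≠ RHS (they differ by about 0.6286), so the equation does not hold here.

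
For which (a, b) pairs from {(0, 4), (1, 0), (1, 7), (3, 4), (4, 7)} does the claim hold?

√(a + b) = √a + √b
Testing each pair:
(0, 4): LHS = 2, RHS = 2 → holds
(1, 0): LHS = 1, RHS = 1 → holds
(1, 7): LHS = 2·√(2) ≈ 2.828, RHS = 1 + √(7) ≈ 3.646 → fails
(3, 4): LHS = √(7) ≈ 2.646, RHS = √(3) + 2 ≈ 3.732 → fails
(4, 7): LHS = √(11) ≈ 3.317, RHS = 2 + √(7) ≈ 4.646 → fails

2 of 5 pairs satisfy the claim.

Answer: (0, 4), (1, 0)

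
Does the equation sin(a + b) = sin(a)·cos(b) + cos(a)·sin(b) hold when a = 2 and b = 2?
Holds

Substituting a = 2, b = 2:

LHS = sin(2 + 2) = sin(4) ≈ -0.7568
RHS = sin(2)·cos(2) + cos(2)·sin(2) = 2·sin(2)·cos(2) ≈ -0.7568

LHS = RHS, so the equation holds at this point.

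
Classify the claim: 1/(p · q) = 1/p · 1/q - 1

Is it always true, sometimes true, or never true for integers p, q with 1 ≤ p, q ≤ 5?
Never true

The claim fails for every pair in the range. For instance at (p, q) = (2, 1): LHS = 1/2, RHS = -1/2.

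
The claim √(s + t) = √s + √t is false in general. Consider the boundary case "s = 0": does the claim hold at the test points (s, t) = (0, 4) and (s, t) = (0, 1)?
At (0, 4): LHS = 2, RHS = 2 → equal
At (0, 1): LHS = 1, RHS = 1 → equal

So the claim does hold at both of these boundary points, even though it is not an identity.

Answer: Yes, holds at both test points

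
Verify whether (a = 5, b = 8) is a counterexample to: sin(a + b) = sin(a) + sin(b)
Substituting a = 5, b = 8:
LHS = sin(5 + 8) = sin(13) ≈ 0.4202
RHS = sin(5) + sin(8) ≈ 0.03043

Since LHS ≠ RHS, this pair disproves the claim.

Answer: Yes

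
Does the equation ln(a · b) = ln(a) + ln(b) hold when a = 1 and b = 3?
Holds

Substituting a = 1, b = 3:

LHS = ln(1 · 3) = ln(3) ≈ 1.099
RHS = ln(1) + ln(3) = ln(3) ≈ 1.099

LHS = RHS, so the equation holds at this point.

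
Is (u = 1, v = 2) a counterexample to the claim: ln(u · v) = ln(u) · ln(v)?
Yes

Substituting u = 1, v = 2:
LHS = ln(1 · 2) = ln(2) ≈ 0.6931
RHS = ln(1) · ln(2) = 0

Since LHS ≠ RHS, this pair disproves the claim.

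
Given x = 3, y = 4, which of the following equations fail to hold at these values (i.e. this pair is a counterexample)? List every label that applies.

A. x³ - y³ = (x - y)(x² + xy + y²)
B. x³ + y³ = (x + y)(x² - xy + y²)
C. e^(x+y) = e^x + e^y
C

Evaluating each claim at the given values:
A. LHS = -37, RHS = -37 → holds here (LHS = RHS)
B. LHS = 91, RHS = 91 → holds here (LHS = RHS)
C. LHS = e^7 ≈ 1097, RHS = e^3 + e^4 ≈ 74.68 → fails here (LHS ≠ RHS)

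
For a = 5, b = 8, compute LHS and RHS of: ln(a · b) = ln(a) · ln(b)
LHS = ln(5 · 8) = ln(40) ≈ 3.689
RHS = ln(5) · ln(8) ≈ 3.347

LHS ≠ RHS (they differ by about 0.3421), so the equation does not hold here.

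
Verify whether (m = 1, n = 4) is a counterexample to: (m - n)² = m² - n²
Yes

Substituting m = 1, n = 4:
LHS = (1 - 4)² = 9
RHS = 1² - 4² = -15

Since LHS ≠ RHS, this pair disproves the claim.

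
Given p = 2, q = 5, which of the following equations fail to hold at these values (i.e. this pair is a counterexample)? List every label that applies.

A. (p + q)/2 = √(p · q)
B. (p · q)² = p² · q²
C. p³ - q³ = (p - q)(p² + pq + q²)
A

Evaluating each claim at the given values:
A. LHS = 7/2, RHS = √(10) ≈ 3.162 → fails here (LHS ≠ RHS)
B. LHS = 100, RHS = 100 → holds here (LHS = RHS)
C. LHS = -117, RHS = -117 → holds here (LHS = RHS)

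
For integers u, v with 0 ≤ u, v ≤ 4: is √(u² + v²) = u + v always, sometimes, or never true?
It holds at (u, v) = (0, 3) (both sides equal 3), but fails at (u, v) = (3, 2) (LHS = √(13) ≈ 3.606, RHS = 5).

Answer: Sometimes true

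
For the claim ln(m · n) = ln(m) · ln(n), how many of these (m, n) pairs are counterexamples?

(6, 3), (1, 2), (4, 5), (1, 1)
3

Testing each pair:
(6, 3): LHS = ln(18) ≈ 2.89, RHS = ln(3)·ln(6) ≈ 1.968 → counterexample
(1, 2): LHS = ln(2) ≈ 0.6931, RHS = 0 → counterexample
(4, 5): LHS = ln(20) ≈ 2.996, RHS = ln(4)·ln(5) ≈ 2.231 → counterexample
(1, 1): LHS = 0, RHS = 0 → satisfies claim

That makes 3 counterexamples.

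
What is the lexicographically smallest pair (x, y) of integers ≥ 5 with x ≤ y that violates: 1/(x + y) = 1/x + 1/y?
(x, y) = (5, 5)

Substituting (5, 5) into the claim:
LHS = 1/(5 + 5) = 1/10
RHS = 1/5 + 1/5 = 2/5

Since LHS ≠ RHS, this pair disproves the claim, and no lexicographically smaller pair (x ≤ y, integers ≥ 5) does.

For instance (6, 12) is also a counterexample (LHS = 1/18, RHS = 1/4), but it's lexicographically larger.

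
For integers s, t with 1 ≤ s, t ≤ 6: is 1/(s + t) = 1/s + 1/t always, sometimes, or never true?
Never true

The claim fails for every pair in the range. For instance at (s, t) = (6, 4): LHS = 1/10, RHS = 5/12.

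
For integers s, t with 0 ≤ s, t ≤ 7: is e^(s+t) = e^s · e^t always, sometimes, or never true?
The identity holds for every pair in the range. For instance at (s, t) = (1, 5): both sides equal e^6 ≈ 403.4.

Answer: Always true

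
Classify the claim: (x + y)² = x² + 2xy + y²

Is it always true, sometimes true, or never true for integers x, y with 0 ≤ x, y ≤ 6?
The identity holds for every pair in the range. For instance at (x, y) = (3, 2): both sides equal 25.

Answer: Always true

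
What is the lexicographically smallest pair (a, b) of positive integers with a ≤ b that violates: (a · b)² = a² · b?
(a, b) = (1, 2)

Substituting (1, 2) into the claim:
LHS = (1 · 2)² = 4
RHS = 1² · 2 = 2

Since LHS ≠ RHS, this pair disproves the claim, and no lexicographically smaller pair (a ≤ b, positive integers) does.

For instance (3, 4) is also a counterexample (LHS = 144, RHS = 36), but it's lexicographically larger.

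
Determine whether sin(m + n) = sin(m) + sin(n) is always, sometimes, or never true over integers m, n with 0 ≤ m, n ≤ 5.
It holds at (m, n) = (4, 0) (both sides equal sin(4) ≈ -0.7568), but fails at (m, n) = (3, 4) (LHS = sin(7) ≈ 0.657, RHS = sin(4) + sin(3) ≈ -0.6157).

Answer: Sometimes true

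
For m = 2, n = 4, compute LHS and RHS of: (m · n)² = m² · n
LHS = (2 · 4)² = 64
RHS = 2² · 4 = 16

LHS ≠ RHS, so the equation does not hold here.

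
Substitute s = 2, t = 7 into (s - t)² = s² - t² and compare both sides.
LHS = (2 - 7)² = 25
RHS = 2² - 7² = -45

LHS ≠ RHS, so the equation does not hold here.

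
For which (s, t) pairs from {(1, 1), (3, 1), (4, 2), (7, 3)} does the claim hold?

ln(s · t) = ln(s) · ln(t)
Testing each pair:
(1, 1): LHS = 0, RHS = 0 → holds
(3, 1): LHS = ln(3) ≈ 1.099, RHS = 0 → fails
(4, 2): LHS = ln(8) ≈ 2.079, RHS = ln(2)·ln(4) ≈ 0.9609 → fails
(7, 3): LHS = ln(21) ≈ 3.045, RHS = ln(3)·ln(7) ≈ 2.138 → fails

1 of 4 pairs satisfies the claim.

Answer: (1, 1)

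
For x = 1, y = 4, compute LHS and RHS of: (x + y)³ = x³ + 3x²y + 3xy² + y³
LHS = (1 + 4)³ = 125
RHS = 1³ + 3·1²·4 + 3·1·4² + 4³ = 125

LHS = RHS: the two sides agree.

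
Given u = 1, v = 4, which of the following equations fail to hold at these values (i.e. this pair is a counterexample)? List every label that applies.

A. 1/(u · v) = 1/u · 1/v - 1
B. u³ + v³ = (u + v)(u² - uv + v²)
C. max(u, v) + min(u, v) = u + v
A

Evaluating each claim at the given values:
A. LHS = 1/4, RHS = -3/4 → fails here (LHS ≠ RHS)
B. LHS = 65, RHS = 65 → holds here (LHS = RHS)
C. LHS = 5, RHS = 5 → holds here (LHS = RHS)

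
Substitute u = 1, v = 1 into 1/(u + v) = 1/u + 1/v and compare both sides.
LHS = 1/(1 + 1) = 1/2
RHS = 1/1 + 1/1 = 2

LHS ≠ RHS, so the equation does not hold here.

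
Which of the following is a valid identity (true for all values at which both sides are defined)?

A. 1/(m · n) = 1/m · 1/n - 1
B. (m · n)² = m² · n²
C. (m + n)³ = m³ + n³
A: fails at (4, 6) — LHS = 1/24, RHS = -23/24.
B: holds — e.g. at (2, 3), both sides equal 36.
C: fails at (1, 5) — LHS = 216, RHS = 126.

Answer: B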